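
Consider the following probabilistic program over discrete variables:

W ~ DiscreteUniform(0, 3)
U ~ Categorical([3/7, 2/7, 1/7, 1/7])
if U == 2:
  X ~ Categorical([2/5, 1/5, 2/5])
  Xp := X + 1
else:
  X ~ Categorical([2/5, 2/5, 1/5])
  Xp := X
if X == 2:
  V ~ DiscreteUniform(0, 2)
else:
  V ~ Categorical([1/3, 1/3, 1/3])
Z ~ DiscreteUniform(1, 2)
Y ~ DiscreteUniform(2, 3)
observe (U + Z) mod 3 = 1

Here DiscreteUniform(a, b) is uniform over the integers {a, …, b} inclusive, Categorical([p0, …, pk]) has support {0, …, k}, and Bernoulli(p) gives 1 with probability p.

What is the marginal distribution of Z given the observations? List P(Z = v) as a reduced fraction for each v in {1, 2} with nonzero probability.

P(Z=1) = 4/5, P(Z=2) = 1/5

Enumerate traces; 216 have nonzero weight after conditioning:
  (W=0, U=0, X=0, V=0, Z=1, Y=2) weight 1/280
  (W=0, U=0, X=0, V=0, Z=1, Y=3) weight 1/280
  (W=0, U=0, X=0, V=1, Z=1, Y=2) weight 1/280
  (W=0, U=0, X=0, V=1, Z=1, Y=3) weight 1/280
  (W=0, U=0, X=0, V=2, Z=1, Y=2) weight 1/280
  (W=0, U=0, X=0, V=2, Z=1, Y=3) weight 1/280
  (W=0, U=0, X=1, V=0, Z=1, Y=2) weight 1/280
  (W=0, U=0, X=1, V=0, Z=1, Y=3) weight 1/280
  (W=0, U=2, X=0, V=0, Z=2, Y=2) weight 1/840
  … 207 more
Group by Z:
  weight(Z=1) = 2/7
  weight(Z=2) = 1/14
Total weight = 2/7 + 1/14 = 5/14
P(Z=1 | obs) = 2/7 / 5/14 = 4/5
P(Z=2 | obs) = 1/14 / 5/14 = 1/5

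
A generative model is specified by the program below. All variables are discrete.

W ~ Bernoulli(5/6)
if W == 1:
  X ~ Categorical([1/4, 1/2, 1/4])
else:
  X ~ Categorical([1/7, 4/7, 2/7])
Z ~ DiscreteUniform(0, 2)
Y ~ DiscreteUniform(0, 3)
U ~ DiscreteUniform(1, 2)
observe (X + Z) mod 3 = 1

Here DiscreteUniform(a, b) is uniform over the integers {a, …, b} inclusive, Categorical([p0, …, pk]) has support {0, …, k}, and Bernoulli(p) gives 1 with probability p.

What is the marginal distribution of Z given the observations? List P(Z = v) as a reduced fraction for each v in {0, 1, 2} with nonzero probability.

Enumerate traces; 48 have nonzero weight after conditioning:
  (W=0, X=0, Z=1, Y=0, U=1) weight 1/1008
  (W=0, X=0, Z=1, Y=0, U=2) weight 1/1008
  (W=0, X=0, Z=1, Y=1, U=1) weight 1/1008
  (W=0, X=0, Z=1, Y=1, U=2) weight 1/1008
  (W=0, X=0, Z=1, Y=2, U=1) weight 1/1008
  (W=0, X=0, Z=1, Y=2, U=2) weight 1/1008
  (W=0, X=0, Z=1, Y=3, U=1) weight 1/1008
  (W=0, X=0, Z=1, Y=3, U=2) weight 1/1008
  (W=0, X=1, Z=0, Y=0, U=1) weight 1/252
  (W=0, X=2, Z=2, Y=0, U=1) weight 1/504
  … 38 more
Group by Z:
  weight(Z=0) = 43/252
  weight(Z=1) = 13/168
  weight(Z=2) = 43/504
Total weight = 43/252 + 13/168 + 43/504 = 1/3
P(Z=0 | obs) = 43/252 / 1/3 = 43/84
P(Z=1 | obs) = 13/168 / 1/3 = 13/56
P(Z=2 | obs) = 43/504 / 1/3 = 43/168

P(Z=0) = 43/84, P(Z=1) = 13/56, P(Z=2) = 43/168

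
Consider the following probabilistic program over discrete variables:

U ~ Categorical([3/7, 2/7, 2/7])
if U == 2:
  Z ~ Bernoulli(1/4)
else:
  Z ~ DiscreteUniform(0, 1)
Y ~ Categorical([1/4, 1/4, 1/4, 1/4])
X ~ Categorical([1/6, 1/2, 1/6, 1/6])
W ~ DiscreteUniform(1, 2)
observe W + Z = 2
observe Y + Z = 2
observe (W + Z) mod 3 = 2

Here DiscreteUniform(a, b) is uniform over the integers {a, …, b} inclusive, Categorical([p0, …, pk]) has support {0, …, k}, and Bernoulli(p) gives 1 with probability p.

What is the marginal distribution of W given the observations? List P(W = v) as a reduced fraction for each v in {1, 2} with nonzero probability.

P(W=1) = 3/7, P(W=2) = 4/7

Enumerate traces; 24 have nonzero weight after conditioning:
  (U=0, Z=0, Y=2, X=0, W=2) weight 1/224
  (U=0, Z=0, Y=2, X=1, W=2) weight 3/224
  (U=0, Z=0, Y=2, X=2, W=2) weight 1/224
  (U=0, Z=0, Y=2, X=3, W=2) weight 1/224
  (U=0, Z=1, Y=1, X=0, W=1) weight 1/224
  (U=0, Z=1, Y=1, X=1, W=1) weight 3/224
  (U=0, Z=1, Y=1, X=2, W=1) weight 1/224
  (U=0, Z=1, Y=1, X=3, W=1) weight 1/224
  … 16 more
Group by W:
  weight(W=1) = 3/56
  weight(W=2) = 1/14
Total weight = 3/56 + 1/14 = 1/8
P(W=1 | obs) = 3/56 / 1/8 = 3/7
P(W=2 | obs) = 1/14 / 1/8 = 4/7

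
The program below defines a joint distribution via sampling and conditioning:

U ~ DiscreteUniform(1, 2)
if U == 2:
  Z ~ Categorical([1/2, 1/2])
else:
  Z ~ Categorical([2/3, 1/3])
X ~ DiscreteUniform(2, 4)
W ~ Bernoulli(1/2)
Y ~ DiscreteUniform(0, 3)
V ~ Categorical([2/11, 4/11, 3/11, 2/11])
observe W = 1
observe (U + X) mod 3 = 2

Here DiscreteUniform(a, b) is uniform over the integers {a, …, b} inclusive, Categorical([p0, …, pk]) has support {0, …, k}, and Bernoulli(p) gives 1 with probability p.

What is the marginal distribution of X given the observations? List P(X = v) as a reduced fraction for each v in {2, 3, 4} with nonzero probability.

Enumerate traces; 64 have nonzero weight after conditioning:
  (U=1, Z=0, X=4, W=1, Y=0, V=0) weight 1/396
  (U=1, Z=0, X=4, W=1, Y=0, V=1) weight 1/198
  (U=1, Z=0, X=4, W=1, Y=0, V=2) weight 1/264
  (U=1, Z=0, X=4, W=1, Y=0, V=3) weight 1/396
  (U=1, Z=0, X=4, W=1, Y=1, V=0) weight 1/396
  (U=1, Z=0, X=4, W=1, Y=1, V=1) weight 1/198
  (U=1, Z=0, X=4, W=1, Y=1, V=2) weight 1/264
  (U=1, Z=0, X=4, W=1, Y=1, V=3) weight 1/396
  (U=2, Z=0, X=3, W=1, Y=0, V=0) weight 1/528
  … 55 more
Group by X:
  weight(X=3) = 1/12
  weight(X=4) = 1/12
Total weight = 1/12 + 1/12 = 1/6
P(X=3 | obs) = 1/12 / 1/6 = 1/2
P(X=4 | obs) = 1/12 / 1/6 = 1/2

P(X=3) = 1/2, P(X=4) = 1/2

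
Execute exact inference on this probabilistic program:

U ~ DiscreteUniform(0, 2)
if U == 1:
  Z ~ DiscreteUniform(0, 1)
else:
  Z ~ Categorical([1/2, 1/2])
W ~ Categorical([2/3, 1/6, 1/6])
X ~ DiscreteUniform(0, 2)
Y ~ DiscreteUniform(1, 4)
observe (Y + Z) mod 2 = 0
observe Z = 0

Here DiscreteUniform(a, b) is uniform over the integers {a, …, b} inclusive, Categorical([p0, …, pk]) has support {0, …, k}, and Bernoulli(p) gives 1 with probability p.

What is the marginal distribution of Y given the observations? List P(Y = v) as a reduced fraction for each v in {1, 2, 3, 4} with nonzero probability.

Enumerate traces; 54 have nonzero weight after conditioning:
  (U=0, Z=0, W=0, X=0, Y=2) weight 1/108
  (U=0, Z=0, W=0, X=0, Y=4) weight 1/108
  (U=0, Z=0, W=0, X=1, Y=2) weight 1/108
  (U=0, Z=0, W=0, X=1, Y=4) weight 1/108
  (U=0, Z=0, W=0, X=2, Y=2) weight 1/108
  (U=0, Z=0, W=0, X=2, Y=4) weight 1/108
  (U=0, Z=0, W=1, X=0, Y=2) weight 1/432
  (U=0, Z=0, W=1, X=0, Y=4) weight 1/432
  … 46 more
Group by Y:
  weight(Y=2) = 1/8
  weight(Y=4) = 1/8
Total weight = 1/8 + 1/8 = 1/4
P(Y=2 | obs) = 1/8 / 1/4 = 1/2
P(Y=4 | obs) = 1/8 / 1/4 = 1/2

P(Y=2) = 1/2, P(Y=4) = 1/2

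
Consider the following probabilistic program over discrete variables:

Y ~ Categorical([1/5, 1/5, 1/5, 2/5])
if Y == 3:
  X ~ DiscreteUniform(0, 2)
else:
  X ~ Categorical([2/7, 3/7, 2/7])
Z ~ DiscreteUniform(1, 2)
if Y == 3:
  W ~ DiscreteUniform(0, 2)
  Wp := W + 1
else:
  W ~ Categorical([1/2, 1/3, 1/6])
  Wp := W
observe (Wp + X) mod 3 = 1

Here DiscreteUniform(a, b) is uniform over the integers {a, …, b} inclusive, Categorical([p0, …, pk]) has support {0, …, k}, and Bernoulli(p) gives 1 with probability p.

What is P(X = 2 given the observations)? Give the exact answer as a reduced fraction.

Enumerate traces; 24 have nonzero weight after conditioning:
  (Y=0, X=0, Z=1, W=1) weight 1/105
  (Y=0, X=0, Z=2, W=1) weight 1/105
  (Y=0, X=1, Z=1, W=0) weight 3/140
  (Y=0, X=1, Z=2, W=0) weight 3/140
  (Y=0, X=2, Z=1, W=2) weight 1/210
  (Y=0, X=2, Z=2, W=2) weight 1/210
  (Y=1, X=0, Z=1, W=1) weight 1/105
  (Y=1, X=0, Z=2, W=1) weight 1/105
  … 16 more
Group by X:
  weight(X=0) = 32/315
  weight(X=1) = 109/630
  weight(X=2) = 23/315
Total weight = 32/315 + 109/630 + 23/315 = 73/210
P(X=0 | obs) = 32/315 / 73/210 = 64/219
P(X=1 | obs) = 109/630 / 73/210 = 109/219
P(X=2 | obs) = 23/315 / 73/210 = 46/219

P(X = 2 | obs) = 46/219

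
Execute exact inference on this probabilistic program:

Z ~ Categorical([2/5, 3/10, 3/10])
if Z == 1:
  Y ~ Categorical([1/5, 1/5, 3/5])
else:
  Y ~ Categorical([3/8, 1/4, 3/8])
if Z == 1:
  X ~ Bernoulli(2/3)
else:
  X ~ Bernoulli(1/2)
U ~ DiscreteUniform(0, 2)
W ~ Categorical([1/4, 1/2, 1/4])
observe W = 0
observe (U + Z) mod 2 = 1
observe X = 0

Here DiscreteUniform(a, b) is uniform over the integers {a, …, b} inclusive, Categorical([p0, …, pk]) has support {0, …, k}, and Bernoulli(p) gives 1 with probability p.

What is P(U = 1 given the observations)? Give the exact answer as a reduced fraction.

Enumerate traces; 12 have nonzero weight after conditioning:
  (Z=0, Y=0, X=0, U=1, W=0) weight 1/160
  (Z=0, Y=1, X=0, U=1, W=0) weight 1/240
  (Z=0, Y=2, X=0, U=1, W=0) weight 1/160
  (Z=1, Y=0, X=0, U=0, W=0) weight 1/600
  (Z=1, Y=0, X=0, U=2, W=0) weight 1/600
  (Z=1, Y=1, X=0, U=0, W=0) weight 1/600
  (Z=1, Y=1, X=0, U=2, W=0) weight 1/600
  (Z=1, Y=2, X=0, U=0, W=0) weight 1/200
  … 4 more
Group by U:
  weight(U=0) = 1/120
  weight(U=1) = 7/240
  weight(U=2) = 1/120
Total weight = 1/120 + 7/240 + 1/120 = 11/240
P(U=0 | obs) = 1/120 / 11/240 = 2/11
P(U=1 | obs) = 7/240 / 11/240 = 7/11
P(U=2 | obs) = 1/120 / 11/240 = 2/11

P(U = 1 | obs) = 7/11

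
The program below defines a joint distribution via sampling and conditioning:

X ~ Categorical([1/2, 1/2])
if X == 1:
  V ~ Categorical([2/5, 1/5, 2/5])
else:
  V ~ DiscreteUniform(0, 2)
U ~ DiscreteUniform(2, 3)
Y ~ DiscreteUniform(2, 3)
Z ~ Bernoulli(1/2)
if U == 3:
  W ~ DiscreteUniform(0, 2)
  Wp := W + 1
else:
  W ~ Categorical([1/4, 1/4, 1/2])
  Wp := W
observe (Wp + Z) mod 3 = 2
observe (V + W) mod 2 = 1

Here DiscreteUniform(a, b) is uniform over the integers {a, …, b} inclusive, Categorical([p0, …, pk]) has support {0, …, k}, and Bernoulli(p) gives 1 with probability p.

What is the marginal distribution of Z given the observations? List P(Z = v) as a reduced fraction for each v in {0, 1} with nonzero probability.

P(Z=0) = 68/117, P(Z=1) = 49/117

Enumerate traces; 24 have nonzero weight after conditioning:
  (X=0, V=0, U=2, Y=2, Z=1, W=1) weight 1/192
  (X=0, V=0, U=2, Y=3, Z=1, W=1) weight 1/192
  (X=0, V=0, U=3, Y=2, Z=0, W=1) weight 1/144
  (X=0, V=0, U=3, Y=3, Z=0, W=1) weight 1/144
  (X=0, V=1, U=2, Y=2, Z=0, W=2) weight 1/96
  (X=0, V=1, U=2, Y=3, Z=0, W=2) weight 1/96
  (X=0, V=1, U=3, Y=2, Z=1, W=0) weight 1/144
  (X=0, V=1, U=3, Y=3, Z=1, W=0) weight 1/144
  … 16 more
Group by Z:
  weight(Z=0) = 17/180
  weight(Z=1) = 49/720
Total weight = 17/180 + 49/720 = 13/80
P(Z=0 | obs) = 17/180 / 13/80 = 68/117
P(Z=1 | obs) = 49/720 / 13/80 = 49/117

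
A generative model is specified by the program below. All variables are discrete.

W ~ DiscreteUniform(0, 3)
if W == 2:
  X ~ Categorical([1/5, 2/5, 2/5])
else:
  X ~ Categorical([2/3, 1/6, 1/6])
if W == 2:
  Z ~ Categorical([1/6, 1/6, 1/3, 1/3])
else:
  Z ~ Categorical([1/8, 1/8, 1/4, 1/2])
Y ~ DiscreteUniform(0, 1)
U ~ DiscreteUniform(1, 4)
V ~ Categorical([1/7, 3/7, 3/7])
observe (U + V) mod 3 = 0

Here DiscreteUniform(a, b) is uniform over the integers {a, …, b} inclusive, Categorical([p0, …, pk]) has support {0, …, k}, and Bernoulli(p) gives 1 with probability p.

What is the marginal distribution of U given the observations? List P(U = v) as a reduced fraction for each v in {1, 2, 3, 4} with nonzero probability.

Enumerate traces; 384 have nonzero weight after conditioning:
  (W=0, X=0, Z=0, Y=0, U=1, V=2) weight 1/896
  (W=0, X=0, Z=0, Y=0, U=2, V=1) weight 1/896
  (W=0, X=0, Z=0, Y=0, U=3, V=0) weight 1/2688
  (W=0, X=0, Z=0, Y=0, U=4, V=2) weight 1/896
  (W=0, X=0, Z=0, Y=1, U=1, V=2) weight 1/896
  (W=0, X=0, Z=0, Y=1, U=2, V=1) weight 1/896
  (W=0, X=0, Z=0, Y=1, U=3, V=0) weight 1/2688
  (W=0, X=0, Z=0, Y=1, U=4, V=2) weight 1/896
  … 376 more
Group by U:
  weight(U=1) = 3/28
  weight(U=2) = 3/28
  weight(U=3) = 1/28
  weight(U=4) = 3/28
Total weight = 3/28 + 3/28 + 1/28 + 3/28 = 5/14
P(U=1 | obs) = 3/28 / 5/14 = 3/10
P(U=2 | obs) = 3/28 / 5/14 = 3/10
P(U=3 | obs) = 1/28 / 5/14 = 1/10
P(U=4 | obs) = 3/28 / 5/14 = 3/10

P(U=1) = 3/10, P(U=2) = 3/10, P(U=3) = 1/10, P(U=4) = 3/10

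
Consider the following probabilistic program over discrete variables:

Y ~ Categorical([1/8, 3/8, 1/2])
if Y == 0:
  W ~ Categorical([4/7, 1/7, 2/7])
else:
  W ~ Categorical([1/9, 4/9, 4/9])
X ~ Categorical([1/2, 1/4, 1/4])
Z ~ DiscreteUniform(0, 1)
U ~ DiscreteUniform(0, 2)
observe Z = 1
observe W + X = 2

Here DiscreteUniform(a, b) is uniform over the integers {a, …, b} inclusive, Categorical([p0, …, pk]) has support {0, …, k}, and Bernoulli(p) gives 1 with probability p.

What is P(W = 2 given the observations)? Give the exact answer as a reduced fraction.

Enumerate traces; 27 have nonzero weight after conditioning:
  (Y=0, W=0, X=2, Z=1, U=0) weight 1/336
  (Y=0, W=0, X=2, Z=1, U=1) weight 1/336
  (Y=0, W=0, X=2, Z=1, U=2) weight 1/336
  (Y=0, W=1, X=1, Z=1, U=0) weight 1/1344
  (Y=0, W=1, X=1, Z=1, U=1) weight 1/1344
  (Y=0, W=1, X=1, Z=1, U=2) weight 1/1344
  (Y=0, W=2, X=0, Z=1, U=0) weight 1/336
  (Y=0, W=2, X=0, Z=1, U=1) weight 1/336
  … 19 more
Group by W:
  weight(W=0) = 85/4032
  weight(W=1) = 205/4032
  weight(W=2) = 107/1008
Total weight = 85/4032 + 205/4032 + 107/1008 = 359/2016
P(W=0 | obs) = 85/4032 / 359/2016 = 85/718
P(W=1 | obs) = 205/4032 / 359/2016 = 205/718
P(W=2 | obs) = 107/1008 / 359/2016 = 214/359

P(W = 2 | obs) = 214/359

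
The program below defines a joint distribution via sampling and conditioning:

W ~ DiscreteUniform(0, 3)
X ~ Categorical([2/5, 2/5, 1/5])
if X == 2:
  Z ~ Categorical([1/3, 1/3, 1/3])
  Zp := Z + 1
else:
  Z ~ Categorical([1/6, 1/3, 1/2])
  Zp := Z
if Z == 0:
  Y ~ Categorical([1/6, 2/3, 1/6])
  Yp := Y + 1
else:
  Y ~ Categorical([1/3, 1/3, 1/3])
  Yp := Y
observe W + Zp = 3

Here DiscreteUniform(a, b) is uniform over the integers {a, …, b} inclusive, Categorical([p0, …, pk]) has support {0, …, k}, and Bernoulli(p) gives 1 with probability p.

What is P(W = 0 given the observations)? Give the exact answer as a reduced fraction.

Enumerate traces; 27 have nonzero weight after conditioning:
  (W=0, X=2, Z=2, Y=0) weight 1/180
  (W=0, X=2, Z=2, Y=1) weight 1/180
  (W=0, X=2, Z=2, Y=2) weight 1/180
  (W=1, X=0, Z=2, Y=0) weight 1/60
  (W=1, X=0, Z=2, Y=1) weight 1/60
  (W=1, X=0, Z=2, Y=2) weight 1/60
  (W=1, X=1, Z=2, Y=0) weight 1/60
  (W=1, X=1, Z=2, Y=1) weight 1/60
  (W=2, X=0, Z=1, Y=0) weight 1/90
  (W=3, X=0, Z=0, Y=0) weight 1/360
  … 17 more
Group by W:
  weight(W=0) = 1/60
  weight(W=1) = 7/60
  weight(W=2) = 1/12
  weight(W=3) = 1/30
Total weight = 1/60 + 7/60 + 1/12 + 1/30 = 1/4
P(W=0 | obs) = 1/60 / 1/4 = 1/15
P(W=1 | obs) = 7/60 / 1/4 = 7/15
P(W=2 | obs) = 1/12 / 1/4 = 1/3
P(W=3 | obs) = 1/30 / 1/4 = 2/15

P(W = 0 | obs) = 1/15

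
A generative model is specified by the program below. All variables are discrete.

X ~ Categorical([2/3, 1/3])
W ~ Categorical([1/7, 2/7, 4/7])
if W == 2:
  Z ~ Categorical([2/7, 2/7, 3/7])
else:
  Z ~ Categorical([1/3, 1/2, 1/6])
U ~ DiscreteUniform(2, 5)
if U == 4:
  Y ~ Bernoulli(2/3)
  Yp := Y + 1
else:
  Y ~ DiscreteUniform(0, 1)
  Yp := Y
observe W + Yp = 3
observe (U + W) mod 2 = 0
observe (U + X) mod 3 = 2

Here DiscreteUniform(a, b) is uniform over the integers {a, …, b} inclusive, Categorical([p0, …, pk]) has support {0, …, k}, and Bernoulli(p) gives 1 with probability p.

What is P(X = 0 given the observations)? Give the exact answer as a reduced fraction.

Enumerate traces; 6 have nonzero weight after conditioning:
  (X=0, W=2, Z=0, U=2, Y=1) weight 2/147
  (X=0, W=2, Z=1, U=2, Y=1) weight 2/147
  (X=0, W=2, Z=2, U=2, Y=1) weight 1/49
  (X=1, W=2, Z=0, U=4, Y=0) weight 2/441
  (X=1, W=2, Z=1, U=4, Y=0) weight 2/441
  (X=1, W=2, Z=2, U=4, Y=0) weight 1/147
Group by X:
  weight(X=0) = 1/21
  weight(X=1) = 1/63
Total weight = 1/21 + 1/63 = 4/63
P(X=0 | obs) = 1/21 / 4/63 = 3/4
P(X=1 | obs) = 1/63 / 4/63 = 1/4

P(X = 0 | obs) = 3/4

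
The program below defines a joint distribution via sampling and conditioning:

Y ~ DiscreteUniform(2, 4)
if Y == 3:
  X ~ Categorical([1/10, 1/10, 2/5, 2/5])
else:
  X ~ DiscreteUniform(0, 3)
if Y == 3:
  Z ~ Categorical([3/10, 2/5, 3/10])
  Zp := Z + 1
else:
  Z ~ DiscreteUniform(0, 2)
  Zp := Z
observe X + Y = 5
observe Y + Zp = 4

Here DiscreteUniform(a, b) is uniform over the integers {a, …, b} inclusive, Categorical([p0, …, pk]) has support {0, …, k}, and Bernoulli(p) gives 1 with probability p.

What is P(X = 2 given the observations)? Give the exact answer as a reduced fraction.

Enumerate traces; 3 have nonzero weight after conditioning:
  (Y=2, X=3, Z=2) weight 1/36
  (Y=3, X=2, Z=0) weight 1/25
  (Y=4, X=1, Z=0) weight 1/36
Group by X:
  weight(X=1) = 1/36
  weight(X=2) = 1/25
  weight(X=3) = 1/36
Total weight = 1/36 + 1/25 + 1/36 = 43/450
P(X=1 | obs) = 1/36 / 43/450 = 25/86
P(X=2 | obs) = 1/25 / 43/450 = 18/43
P(X=3 | obs) = 1/36 / 43/450 = 25/86

P(X = 2 | obs) = 18/43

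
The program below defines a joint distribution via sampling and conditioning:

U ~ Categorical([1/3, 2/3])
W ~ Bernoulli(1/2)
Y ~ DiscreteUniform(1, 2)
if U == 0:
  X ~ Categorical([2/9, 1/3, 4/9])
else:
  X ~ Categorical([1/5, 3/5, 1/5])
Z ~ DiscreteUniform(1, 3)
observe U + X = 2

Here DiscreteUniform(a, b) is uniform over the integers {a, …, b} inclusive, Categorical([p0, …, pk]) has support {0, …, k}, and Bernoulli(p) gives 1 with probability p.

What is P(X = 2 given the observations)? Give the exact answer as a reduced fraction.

Enumerate traces; 24 have nonzero weight after conditioning:
  (U=0, W=0, Y=1, X=2, Z=1) weight 1/81
  (U=0, W=0, Y=1, X=2, Z=2) weight 1/81
  (U=0, W=0, Y=1, X=2, Z=3) weight 1/81
  (U=0, W=0, Y=2, X=2, Z=1) weight 1/81
  (U=0, W=0, Y=2, X=2, Z=2) weight 1/81
  (U=0, W=0, Y=2, X=2, Z=3) weight 1/81
  (U=0, W=1, Y=1, X=2, Z=1) weight 1/81
  (U=0, W=1, Y=1, X=2, Z=2) weight 1/81
  (U=1, W=0, Y=1, X=1, Z=1) weight 1/30
  … 15 more
Group by X:
  weight(X=1) = 2/5
  weight(X=2) = 4/27
Total weight = 2/5 + 4/27 = 74/135
P(X=1 | obs) = 2/5 / 74/135 = 27/37
P(X=2 | obs) = 4/27 / 74/135 = 10/37

P(X = 2 | obs) = 10/37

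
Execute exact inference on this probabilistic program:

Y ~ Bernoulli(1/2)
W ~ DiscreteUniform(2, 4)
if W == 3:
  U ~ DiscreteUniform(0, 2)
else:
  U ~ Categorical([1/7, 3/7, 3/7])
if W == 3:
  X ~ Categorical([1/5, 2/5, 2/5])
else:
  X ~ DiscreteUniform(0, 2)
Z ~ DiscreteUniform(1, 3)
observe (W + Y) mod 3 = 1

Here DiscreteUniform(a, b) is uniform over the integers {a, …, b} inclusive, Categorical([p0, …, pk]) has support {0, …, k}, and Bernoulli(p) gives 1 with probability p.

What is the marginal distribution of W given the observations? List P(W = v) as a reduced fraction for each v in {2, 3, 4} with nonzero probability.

Enumerate traces; 54 have nonzero weight after conditioning:
  (Y=0, W=4, U=0, X=0, Z=1) weight 1/378
  (Y=0, W=4, U=0, X=0, Z=2) weight 1/378
  (Y=0, W=4, U=0, X=0, Z=3) weight 1/378
  (Y=0, W=4, U=0, X=1, Z=1) weight 1/378
  (Y=0, W=4, U=0, X=1, Z=2) weight 1/378
  (Y=0, W=4, U=0, X=1, Z=3) weight 1/378
  (Y=0, W=4, U=0, X=2, Z=1) weight 1/378
  (Y=0, W=4, U=0, X=2, Z=2) weight 1/378
  (Y=1, W=3, U=0, X=0, Z=1) weight 1/270
  … 45 more
Group by W:
  weight(W=3) = 1/6
  weight(W=4) = 1/6
Total weight = 1/6 + 1/6 = 1/3
P(W=3 | obs) = 1/6 / 1/3 = 1/2
P(W=4 | obs) = 1/6 / 1/3 = 1/2

P(W=3) = 1/2, P(W=4) = 1/2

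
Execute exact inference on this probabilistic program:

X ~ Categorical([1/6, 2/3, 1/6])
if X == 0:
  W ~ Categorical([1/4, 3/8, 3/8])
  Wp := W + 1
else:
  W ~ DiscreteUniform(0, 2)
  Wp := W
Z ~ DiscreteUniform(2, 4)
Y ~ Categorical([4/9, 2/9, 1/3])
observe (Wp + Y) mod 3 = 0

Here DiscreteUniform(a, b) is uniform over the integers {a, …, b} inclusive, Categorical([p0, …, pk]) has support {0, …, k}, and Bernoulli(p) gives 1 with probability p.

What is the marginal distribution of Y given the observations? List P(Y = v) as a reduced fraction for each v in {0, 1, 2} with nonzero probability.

P(Y=0) = 49/108, P(Y=1) = 49/216, P(Y=2) = 23/72

Enumerate traces; 27 have nonzero weight after conditioning:
  (X=0, W=0, Z=2, Y=2) weight 1/216
  (X=0, W=0, Z=3, Y=2) weight 1/216
  (X=0, W=0, Z=4, Y=2) weight 1/216
  (X=0, W=1, Z=2, Y=1) weight 1/216
  (X=0, W=1, Z=3, Y=1) weight 1/216
  (X=0, W=1, Z=4, Y=1) weight 1/216
  (X=0, W=2, Z=2, Y=0) weight 1/108
  (X=0, W=2, Z=3, Y=0) weight 1/108
  … 19 more
Group by Y:
  weight(Y=0) = 49/324
  weight(Y=1) = 49/648
  weight(Y=2) = 23/216
Total weight = 49/324 + 49/648 + 23/216 = 1/3
P(Y=0 | obs) = 49/324 / 1/3 = 49/108
P(Y=1 | obs) = 49/648 / 1/3 = 49/216
P(Y=2 | obs) = 23/216 / 1/3 = 23/72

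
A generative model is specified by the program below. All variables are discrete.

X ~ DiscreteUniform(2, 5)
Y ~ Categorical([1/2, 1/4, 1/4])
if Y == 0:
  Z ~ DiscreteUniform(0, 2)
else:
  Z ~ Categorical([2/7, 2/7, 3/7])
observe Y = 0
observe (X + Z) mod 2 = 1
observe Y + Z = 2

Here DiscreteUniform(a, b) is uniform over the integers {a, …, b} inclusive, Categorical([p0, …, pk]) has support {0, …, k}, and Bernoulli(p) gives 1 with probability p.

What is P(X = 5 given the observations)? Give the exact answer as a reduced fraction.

P(X = 5 | obs) = 1/2

Enumerate traces; 2 have nonzero weight after conditioning:
  (X=3, Y=0, Z=2) weight 1/24
  (X=5, Y=0, Z=2) weight 1/24
Group by X:
  weight(X=3) = 1/24
  weight(X=5) = 1/24
Total weight = 1/24 + 1/24 = 1/12
P(X=3 | obs) = 1/24 / 1/12 = 1/2
P(X=5 | obs) = 1/24 / 1/12 = 1/2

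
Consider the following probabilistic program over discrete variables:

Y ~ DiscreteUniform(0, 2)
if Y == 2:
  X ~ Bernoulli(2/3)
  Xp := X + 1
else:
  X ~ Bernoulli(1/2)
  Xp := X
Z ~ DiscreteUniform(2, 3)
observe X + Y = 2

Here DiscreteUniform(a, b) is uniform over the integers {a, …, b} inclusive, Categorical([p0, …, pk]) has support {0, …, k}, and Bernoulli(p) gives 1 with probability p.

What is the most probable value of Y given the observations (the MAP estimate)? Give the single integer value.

argmax_v P(Y = v | obs) = 1

Enumerate traces; 4 have nonzero weight after conditioning:
  (Y=1, X=1, Z=2) weight 1/12
  (Y=1, X=1, Z=3) weight 1/12
  (Y=2, X=0, Z=2) weight 1/18
  (Y=2, X=0, Z=3) weight 1/18
Group by Y:
  weight(Y=1) = 1/6
  weight(Y=2) = 1/9
Total weight = 1/6 + 1/9 = 5/18
P(Y=1 | obs) = 1/6 / 5/18 = 3/5
P(Y=2 | obs) = 1/9 / 5/18 = 2/5
argmax = 1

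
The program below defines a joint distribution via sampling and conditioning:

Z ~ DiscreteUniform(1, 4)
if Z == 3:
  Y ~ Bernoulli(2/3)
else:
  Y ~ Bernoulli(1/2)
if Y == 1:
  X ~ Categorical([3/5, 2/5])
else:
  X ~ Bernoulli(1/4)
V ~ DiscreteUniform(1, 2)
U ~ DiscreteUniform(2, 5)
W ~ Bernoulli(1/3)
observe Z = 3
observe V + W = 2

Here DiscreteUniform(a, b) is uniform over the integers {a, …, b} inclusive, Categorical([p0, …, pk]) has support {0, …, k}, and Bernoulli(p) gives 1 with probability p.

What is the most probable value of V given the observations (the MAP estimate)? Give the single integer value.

argmax_v P(V = v | obs) = 2

Enumerate traces; 32 have nonzero weight after conditioning:
  (Z=3, Y=0, X=0, V=1, U=2, W=1) weight 1/384
  (Z=3, Y=0, X=0, V=1, U=3, W=1) weight 1/384
  (Z=3, Y=0, X=0, V=1, U=4, W=1) weight 1/384
  (Z=3, Y=0, X=0, V=1, U=5, W=1) weight 1/384
  (Z=3, Y=0, X=0, V=2, U=2, W=0) weight 1/192
  (Z=3, Y=0, X=0, V=2, U=3, W=0) weight 1/192
  (Z=3, Y=0, X=0, V=2, U=4, W=0) weight 1/192
  (Z=3, Y=0, X=0, V=2, U=5, W=0) weight 1/192
  … 24 more
Group by V:
  weight(V=1) = 1/24
  weight(V=2) = 1/12
Total weight = 1/24 + 1/12 = 1/8
P(V=1 | obs) = 1/24 / 1/8 = 1/3
P(V=2 | obs) = 1/12 / 1/8 = 2/3
argmax = 2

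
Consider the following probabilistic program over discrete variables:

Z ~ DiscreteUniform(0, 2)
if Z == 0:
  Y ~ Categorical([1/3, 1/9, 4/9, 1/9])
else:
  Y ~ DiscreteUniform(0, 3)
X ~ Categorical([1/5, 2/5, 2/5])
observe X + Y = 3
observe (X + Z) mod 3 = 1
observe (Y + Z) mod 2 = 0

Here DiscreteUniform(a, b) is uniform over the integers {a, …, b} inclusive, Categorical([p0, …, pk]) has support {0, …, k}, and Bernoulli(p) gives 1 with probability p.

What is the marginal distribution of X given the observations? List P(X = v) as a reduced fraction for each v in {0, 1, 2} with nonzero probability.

P(X=0) = 9/41, P(X=1) = 32/41

Enumerate traces; 2 have nonzero weight after conditioning:
  (Z=0, Y=2, X=1) weight 8/135
  (Z=1, Y=3, X=0) weight 1/60
Group by X:
  weight(X=0) = 1/60
  weight(X=1) = 8/135
Total weight = 1/60 + 8/135 = 41/540
P(X=0 | obs) = 1/60 / 41/540 = 9/41
P(X=1 | obs) = 8/135 / 41/540 = 32/41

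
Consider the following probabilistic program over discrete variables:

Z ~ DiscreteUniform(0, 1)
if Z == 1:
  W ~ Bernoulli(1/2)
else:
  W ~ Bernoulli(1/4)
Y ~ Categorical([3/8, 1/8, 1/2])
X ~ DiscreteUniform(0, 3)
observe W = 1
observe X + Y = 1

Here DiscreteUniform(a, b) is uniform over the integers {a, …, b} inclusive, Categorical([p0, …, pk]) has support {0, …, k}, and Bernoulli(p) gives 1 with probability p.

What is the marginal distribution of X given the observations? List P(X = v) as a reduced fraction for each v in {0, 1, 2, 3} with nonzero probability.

Enumerate traces; 4 have nonzero weight after conditioning:
  (Z=0, W=1, Y=0, X=1) weight 3/256
  (Z=0, W=1, Y=1, X=0) weight 1/256
  (Z=1, W=1, Y=0, X=1) weight 3/128
  (Z=1, W=1, Y=1, X=0) weight 1/128
Group by X:
  weight(X=0) = 3/256
  weight(X=1) = 9/256
Total weight = 3/256 + 9/256 = 3/64
P(X=0 | obs) = 3/256 / 3/64 = 1/4
P(X=1 | obs) = 9/256 / 3/64 = 3/4

P(X=0) = 1/4, P(X=1) = 3/4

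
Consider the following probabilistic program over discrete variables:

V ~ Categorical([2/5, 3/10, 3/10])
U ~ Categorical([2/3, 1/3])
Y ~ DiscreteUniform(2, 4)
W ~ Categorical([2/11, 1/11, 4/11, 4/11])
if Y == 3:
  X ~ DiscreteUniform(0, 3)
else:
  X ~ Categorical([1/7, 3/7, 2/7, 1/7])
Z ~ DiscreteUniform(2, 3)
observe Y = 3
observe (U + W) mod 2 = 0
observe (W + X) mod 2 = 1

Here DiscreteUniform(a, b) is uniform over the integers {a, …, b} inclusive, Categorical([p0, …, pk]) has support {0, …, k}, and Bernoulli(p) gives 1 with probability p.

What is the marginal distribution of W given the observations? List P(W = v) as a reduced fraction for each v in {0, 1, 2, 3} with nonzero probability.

Enumerate traces; 48 have nonzero weight after conditioning:
  (V=0, U=0, Y=3, W=0, X=1, Z=2) weight 1/495
  (V=0, U=0, Y=3, W=0, X=1, Z=3) weight 1/495
  (V=0, U=0, Y=3, W=0, X=3, Z=2) weight 1/495
  (V=0, U=0, Y=3, W=0, X=3, Z=3) weight 1/495
  (V=0, U=0, Y=3, W=2, X=1, Z=2) weight 2/495
  (V=0, U=0, Y=3, W=2, X=1, Z=3) weight 2/495
  (V=0, U=0, Y=3, W=2, X=3, Z=2) weight 2/495
  (V=0, U=0, Y=3, W=2, X=3, Z=3) weight 2/495
  (V=0, U=1, Y=3, W=1, X=0, Z=2) weight 1/1980
  (V=0, U=1, Y=3, W=3, X=0, Z=2) weight 1/495
  … 38 more
Group by W:
  weight(W=0) = 2/99
  weight(W=1) = 1/198
  weight(W=2) = 4/99
  weight(W=3) = 2/99
Total weight = 2/99 + 1/198 + 4/99 + 2/99 = 17/198
P(W=0 | obs) = 2/99 / 17/198 = 4/17
P(W=1 | obs) = 1/198 / 17/198 = 1/17
P(W=2 | obs) = 4/99 / 17/198 = 8/17
P(W=3 | obs) = 2/99 / 17/198 = 4/17

P(W=0) = 4/17, P(W=1) = 1/17, P(W=2) = 8/17, P(W=3) = 4/17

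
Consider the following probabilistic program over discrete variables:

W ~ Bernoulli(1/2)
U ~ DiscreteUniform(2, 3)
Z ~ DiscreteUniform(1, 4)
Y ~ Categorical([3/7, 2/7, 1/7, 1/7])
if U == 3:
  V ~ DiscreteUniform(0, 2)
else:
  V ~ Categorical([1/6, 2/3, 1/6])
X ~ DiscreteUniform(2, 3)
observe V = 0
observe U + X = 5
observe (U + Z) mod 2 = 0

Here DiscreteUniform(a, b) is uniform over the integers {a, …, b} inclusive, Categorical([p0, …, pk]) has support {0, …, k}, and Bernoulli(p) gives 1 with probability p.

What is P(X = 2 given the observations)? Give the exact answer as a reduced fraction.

Enumerate traces; 32 have nonzero weight after conditioning:
  (W=0, U=2, Z=2, Y=0, V=0, X=3) weight 1/448
  (W=0, U=2, Z=2, Y=1, V=0, X=3) weight 1/672
  (W=0, U=2, Z=2, Y=2, V=0, X=3) weight 1/1344
  (W=0, U=2, Z=2, Y=3, V=0, X=3) weight 1/1344
  (W=0, U=2, Z=4, Y=0, V=0, X=3) weight 1/448
  (W=0, U=2, Z=4, Y=1, V=0, X=3) weight 1/672
  (W=0, U=2, Z=4, Y=2, V=0, X=3) weight 1/1344
  (W=0, U=2, Z=4, Y=3, V=0, X=3) weight 1/1344
  (W=0, U=3, Z=1, Y=0, V=0, X=2) weight 1/224
  … 23 more
Group by X:
  weight(X=2) = 1/24
  weight(X=3) = 1/48
Total weight = 1/24 + 1/48 = 1/16
P(X=2 | obs) = 1/24 / 1/16 = 2/3
P(X=3 | obs) = 1/48 / 1/16 = 1/3

P(X = 2 | obs) = 2/3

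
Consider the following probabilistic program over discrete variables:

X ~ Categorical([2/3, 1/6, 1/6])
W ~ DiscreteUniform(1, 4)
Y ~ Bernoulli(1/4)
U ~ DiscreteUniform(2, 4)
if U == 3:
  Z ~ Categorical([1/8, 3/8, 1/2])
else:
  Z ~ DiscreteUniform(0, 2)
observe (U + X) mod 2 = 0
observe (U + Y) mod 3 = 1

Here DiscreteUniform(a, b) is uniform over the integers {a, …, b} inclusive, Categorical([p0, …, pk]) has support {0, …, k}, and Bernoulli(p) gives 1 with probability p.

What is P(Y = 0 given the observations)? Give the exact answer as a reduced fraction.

Enumerate traces; 36 have nonzero weight after conditioning:
  (X=0, W=1, Y=0, U=4, Z=0) weight 1/72
  (X=0, W=1, Y=0, U=4, Z=1) weight 1/72
  (X=0, W=1, Y=0, U=4, Z=2) weight 1/72
  (X=0, W=2, Y=0, U=4, Z=0) weight 1/72
  (X=0, W=2, Y=0, U=4, Z=1) weight 1/72
  (X=0, W=2, Y=0, U=4, Z=2) weight 1/72
  (X=0, W=3, Y=0, U=4, Z=0) weight 1/72
  (X=0, W=3, Y=0, U=4, Z=1) weight 1/72
  (X=1, W=1, Y=1, U=3, Z=0) weight 1/2304
  … 27 more
Group by Y:
  weight(Y=0) = 5/24
  weight(Y=1) = 1/72
Total weight = 5/24 + 1/72 = 2/9
P(Y=0 | obs) = 5/24 / 2/9 = 15/16
P(Y=1 | obs) = 1/72 / 2/9 = 1/16

P(Y = 0 | obs) = 15/16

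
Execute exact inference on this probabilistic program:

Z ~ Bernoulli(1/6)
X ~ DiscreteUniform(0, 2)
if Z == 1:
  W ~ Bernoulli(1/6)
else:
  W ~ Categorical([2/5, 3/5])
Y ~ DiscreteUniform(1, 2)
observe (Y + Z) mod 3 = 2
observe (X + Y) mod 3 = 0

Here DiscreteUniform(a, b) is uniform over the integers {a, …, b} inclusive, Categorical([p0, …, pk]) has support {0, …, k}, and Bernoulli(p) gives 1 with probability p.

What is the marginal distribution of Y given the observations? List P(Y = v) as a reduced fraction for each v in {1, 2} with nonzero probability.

Enumerate traces; 4 have nonzero weight after conditioning:
  (Z=0, X=1, W=0, Y=2) weight 1/18
  (Z=0, X=1, W=1, Y=2) weight 1/12
  (Z=1, X=2, W=0, Y=1) weight 5/216
  (Z=1, X=2, W=1, Y=1) weight 1/216
Group by Y:
  weight(Y=1) = 1/36
  weight(Y=2) = 5/36
Total weight = 1/36 + 5/36 = 1/6
P(Y=1 | obs) = 1/36 / 1/6 = 1/6
P(Y=2 | obs) = 5/36 / 1/6 = 5/6

P(Y=1) = 1/6, P(Y=2) = 5/6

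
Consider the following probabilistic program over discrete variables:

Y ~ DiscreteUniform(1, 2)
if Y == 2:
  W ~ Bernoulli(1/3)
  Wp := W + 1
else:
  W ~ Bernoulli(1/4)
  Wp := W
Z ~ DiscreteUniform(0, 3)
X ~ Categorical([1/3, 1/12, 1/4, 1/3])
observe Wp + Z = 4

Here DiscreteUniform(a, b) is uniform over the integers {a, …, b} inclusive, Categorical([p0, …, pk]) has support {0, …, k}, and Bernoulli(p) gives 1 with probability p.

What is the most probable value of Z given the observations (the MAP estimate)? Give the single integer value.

Enumerate traces; 12 have nonzero weight after conditioning:
  (Y=1, W=1, Z=3, X=0) weight 1/96
  (Y=1, W=1, Z=3, X=1) weight 1/384
  (Y=1, W=1, Z=3, X=2) weight 1/128
  (Y=1, W=1, Z=3, X=3) weight 1/96
  (Y=2, W=0, Z=3, X=0) weight 1/36
  (Y=2, W=0, Z=3, X=1) weight 1/144
  (Y=2, W=0, Z=3, X=2) weight 1/48
  (Y=2, W=0, Z=3, X=3) weight 1/36
  (Y=2, W=1, Z=2, X=0) weight 1/72
  … 3 more
Group by Z:
  weight(Z=2) = 1/24
  weight(Z=3) = 11/96
Total weight = 1/24 + 11/96 = 5/32
P(Z=2 | obs) = 1/24 / 5/32 = 4/15
P(Z=3 | obs) = 11/96 / 5/32 = 11/15
argmax = 3

argmax_v P(Z = v | obs) = 3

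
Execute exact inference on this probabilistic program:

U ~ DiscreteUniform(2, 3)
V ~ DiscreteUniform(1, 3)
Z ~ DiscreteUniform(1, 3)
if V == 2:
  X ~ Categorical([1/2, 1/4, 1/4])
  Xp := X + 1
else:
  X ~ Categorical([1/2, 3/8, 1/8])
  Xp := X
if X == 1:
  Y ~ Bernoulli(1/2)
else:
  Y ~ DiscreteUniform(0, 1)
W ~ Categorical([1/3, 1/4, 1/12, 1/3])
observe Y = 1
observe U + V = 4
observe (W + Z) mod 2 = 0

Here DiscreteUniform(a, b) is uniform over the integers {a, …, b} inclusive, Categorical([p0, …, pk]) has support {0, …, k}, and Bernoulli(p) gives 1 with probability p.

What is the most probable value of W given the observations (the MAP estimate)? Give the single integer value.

argmax_v P(W = v | obs) = 3

Enumerate traces; 36 have nonzero weight after conditioning:
  (U=2, V=2, Z=1, X=0, Y=1, W=1) weight 1/288
  (U=2, V=2, Z=1, X=0, Y=1, W=3) weight 1/216
  (U=2, V=2, Z=1, X=1, Y=1, W=1) weight 1/576
  (U=2, V=2, Z=1, X=1, Y=1, W=3) weight 1/432
  (U=2, V=2, Z=1, X=2, Y=1, W=1) weight 1/576
  (U=2, V=2, Z=1, X=2, Y=1, W=3) weight 1/432
  (U=2, V=2, Z=2, X=0, Y=1, W=0) weight 1/216
  (U=2, V=2, Z=2, X=0, Y=1, W=2) weight 1/864
  … 28 more
Group by W:
  weight(W=0) = 1/54
  weight(W=1) = 1/36
  weight(W=2) = 1/216
  weight(W=3) = 1/27
Total weight = 1/54 + 1/36 + 1/216 + 1/27 = 19/216
P(W=0 | obs) = 1/54 / 19/216 = 4/19
P(W=1 | obs) = 1/36 / 19/216 = 6/19
P(W=2 | obs) = 1/216 / 19/216 = 1/19
P(W=3 | obs) = 1/27 / 19/216 = 8/19
argmax = 3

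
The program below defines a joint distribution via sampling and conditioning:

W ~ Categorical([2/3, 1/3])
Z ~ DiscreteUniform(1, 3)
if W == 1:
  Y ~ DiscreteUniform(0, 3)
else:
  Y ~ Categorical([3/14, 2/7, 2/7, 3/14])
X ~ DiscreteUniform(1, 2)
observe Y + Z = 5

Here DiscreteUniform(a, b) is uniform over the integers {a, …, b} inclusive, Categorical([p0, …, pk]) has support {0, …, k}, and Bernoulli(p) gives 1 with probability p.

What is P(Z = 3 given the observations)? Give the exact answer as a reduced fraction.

P(Z = 3 | obs) = 23/42

Enumerate traces; 8 have nonzero weight after conditioning:
  (W=0, Z=2, Y=3, X=1) weight 1/42
  (W=0, Z=2, Y=3, X=2) weight 1/42
  (W=0, Z=3, Y=2, X=1) weight 2/63
  (W=0, Z=3, Y=2, X=2) weight 2/63
  (W=1, Z=2, Y=3, X=1) weight 1/72
  (W=1, Z=2, Y=3, X=2) weight 1/72
  (W=1, Z=3, Y=2, X=1) weight 1/72
  (W=1, Z=3, Y=2, X=2) weight 1/72
Group by Z:
  weight(Z=2) = 19/252
  weight(Z=3) = 23/252
Total weight = 19/252 + 23/252 = 1/6
P(Z=2 | obs) = 19/252 / 1/6 = 19/42
P(Z=3 | obs) = 23/252 / 1/6 = 23/42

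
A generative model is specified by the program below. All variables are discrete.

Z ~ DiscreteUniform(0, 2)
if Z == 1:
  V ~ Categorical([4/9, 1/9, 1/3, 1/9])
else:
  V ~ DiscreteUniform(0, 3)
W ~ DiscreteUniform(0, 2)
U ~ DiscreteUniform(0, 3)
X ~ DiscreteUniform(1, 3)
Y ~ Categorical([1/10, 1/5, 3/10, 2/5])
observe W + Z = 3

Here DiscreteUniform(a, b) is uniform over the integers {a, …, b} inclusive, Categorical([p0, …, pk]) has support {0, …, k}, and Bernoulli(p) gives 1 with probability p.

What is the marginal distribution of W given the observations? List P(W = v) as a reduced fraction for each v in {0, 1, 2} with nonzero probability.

P(W=1) = 1/2, P(W=2) = 1/2

Enumerate traces; 384 have nonzero weight after conditioning:
  (Z=1, V=0, W=2, U=0, X=1, Y=0) weight 1/2430
  (Z=1, V=0, W=2, U=0, X=1, Y=1) weight 1/1215
  (Z=1, V=0, W=2, U=0, X=1, Y=2) weight 1/810
  (Z=1, V=0, W=2, U=0, X=1, Y=3) weight 2/1215
  (Z=1, V=0, W=2, U=0, X=2, Y=0) weight 1/2430
  (Z=1, V=0, W=2, U=0, X=2, Y=1) weight 1/1215
  (Z=1, V=0, W=2, U=0, X=2, Y=2) weight 1/810
  (Z=1, V=0, W=2, U=0, X=2, Y=3) weight 2/1215
  (Z=2, V=0, W=1, U=0, X=1, Y=0) weight 1/4320
  … 375 more
Group by W:
  weight(W=1) = 1/9
  weight(W=2) = 1/9
Total weight = 1/9 + 1/9 = 2/9
P(W=1 | obs) = 1/9 / 2/9 = 1/2
P(W=2 | obs) = 1/9 / 2/9 = 1/2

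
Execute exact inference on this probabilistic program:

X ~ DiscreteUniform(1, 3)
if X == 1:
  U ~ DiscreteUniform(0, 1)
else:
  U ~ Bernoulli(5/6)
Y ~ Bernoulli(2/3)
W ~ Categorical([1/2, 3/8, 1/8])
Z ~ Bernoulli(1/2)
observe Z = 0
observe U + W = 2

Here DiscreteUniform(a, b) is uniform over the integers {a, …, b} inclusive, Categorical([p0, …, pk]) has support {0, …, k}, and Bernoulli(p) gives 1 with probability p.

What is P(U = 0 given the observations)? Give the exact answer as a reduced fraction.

Enumerate traces; 12 have nonzero weight after conditioning:
  (X=1, U=0, Y=0, W=2, Z=0) weight 1/288
  (X=1, U=0, Y=1, W=2, Z=0) weight 1/144
  (X=1, U=1, Y=0, W=1, Z=0) weight 1/96
  (X=1, U=1, Y=1, W=1, Z=0) weight 1/48
  (X=2, U=0, Y=0, W=2, Z=0) weight 1/864
  (X=2, U=0, Y=1, W=2, Z=0) weight 1/432
  (X=2, U=1, Y=0, W=1, Z=0) weight 5/288
  (X=2, U=1, Y=1, W=1, Z=0) weight 5/144
  … 4 more
Group by U:
  weight(U=0) = 5/288
  weight(U=1) = 13/96
Total weight = 5/288 + 13/96 = 11/72
P(U=0 | obs) = 5/288 / 11/72 = 5/44
P(U=1 | obs) = 13/96 / 11/72 = 39/44

P(U = 0 | obs) = 5/44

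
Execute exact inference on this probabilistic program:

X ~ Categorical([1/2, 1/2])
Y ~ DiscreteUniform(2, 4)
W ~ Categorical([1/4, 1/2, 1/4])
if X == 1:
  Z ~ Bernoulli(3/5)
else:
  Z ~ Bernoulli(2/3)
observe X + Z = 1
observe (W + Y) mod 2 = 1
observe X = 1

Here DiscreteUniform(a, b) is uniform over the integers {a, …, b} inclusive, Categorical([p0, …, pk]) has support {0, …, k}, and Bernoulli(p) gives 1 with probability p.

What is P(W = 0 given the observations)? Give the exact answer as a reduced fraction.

P(W = 0 | obs) = 1/6

Enumerate traces; 4 have nonzero weight after conditioning:
  (X=1, Y=2, W=1, Z=0) weight 1/30
  (X=1, Y=3, W=0, Z=0) weight 1/60
  (X=1, Y=3, W=2, Z=0) weight 1/60
  (X=1, Y=4, W=1, Z=0) weight 1/30
Group by W:
  weight(W=0) = 1/60
  weight(W=1) = 1/15
  weight(W=2) = 1/60
Total weight = 1/60 + 1/15 + 1/60 = 1/10
P(W=0 | obs) = 1/60 / 1/10 = 1/6
P(W=1 | obs) = 1/15 / 1/10 = 2/3
P(W=2 | obs) = 1/60 / 1/10 = 1/6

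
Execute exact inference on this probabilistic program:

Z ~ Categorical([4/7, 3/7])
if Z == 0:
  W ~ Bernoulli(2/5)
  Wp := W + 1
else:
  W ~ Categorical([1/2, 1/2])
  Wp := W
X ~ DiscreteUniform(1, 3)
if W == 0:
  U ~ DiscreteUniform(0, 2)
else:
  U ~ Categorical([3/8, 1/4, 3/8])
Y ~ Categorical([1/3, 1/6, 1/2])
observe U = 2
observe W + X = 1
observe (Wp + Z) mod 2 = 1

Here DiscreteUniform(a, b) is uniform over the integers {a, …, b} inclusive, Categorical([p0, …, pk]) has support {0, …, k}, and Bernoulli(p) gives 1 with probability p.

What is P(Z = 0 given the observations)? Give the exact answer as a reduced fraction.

P(Z = 0 | obs) = 8/13

Enumerate traces; 6 have nonzero weight after conditioning:
  (Z=0, W=0, X=1, U=2, Y=0) weight 4/315
  (Z=0, W=0, X=1, U=2, Y=1) weight 2/315
  (Z=0, W=0, X=1, U=2, Y=2) weight 2/105
  (Z=1, W=0, X=1, U=2, Y=0) weight 1/126
  (Z=1, W=0, X=1, U=2, Y=1) weight 1/252
  (Z=1, W=0, X=1, U=2, Y=2) weight 1/84
Group by Z:
  weight(Z=0) = 4/105
  weight(Z=1) = 1/42
Total weight = 4/105 + 1/42 = 13/210
P(Z=0 | obs) = 4/105 / 13/210 = 8/13
P(Z=1 | obs) = 1/42 / 13/210 = 5/13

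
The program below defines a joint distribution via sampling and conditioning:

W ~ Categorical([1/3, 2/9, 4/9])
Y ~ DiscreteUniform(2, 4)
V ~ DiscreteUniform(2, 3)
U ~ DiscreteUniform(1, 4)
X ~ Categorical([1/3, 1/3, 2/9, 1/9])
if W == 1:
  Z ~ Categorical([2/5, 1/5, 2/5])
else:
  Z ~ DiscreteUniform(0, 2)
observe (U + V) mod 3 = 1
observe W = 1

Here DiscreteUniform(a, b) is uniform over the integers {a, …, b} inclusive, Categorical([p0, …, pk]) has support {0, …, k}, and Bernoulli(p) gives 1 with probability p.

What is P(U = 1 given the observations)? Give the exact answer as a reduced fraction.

P(U = 1 | obs) = 1/3

Enumerate traces; 108 have nonzero weight after conditioning:
  (W=1, Y=2, V=2, U=2, X=0, Z=0) weight 1/810
  (W=1, Y=2, V=2, U=2, X=0, Z=1) weight 1/1620
  (W=1, Y=2, V=2, U=2, X=0, Z=2) weight 1/810
  (W=1, Y=2, V=2, U=2, X=1, Z=0) weight 1/810
  (W=1, Y=2, V=2, U=2, X=1, Z=1) weight 1/1620
  (W=1, Y=2, V=2, U=2, X=1, Z=2) weight 1/810
  (W=1, Y=2, V=2, U=2, X=2, Z=0) weight 1/1215
  (W=1, Y=2, V=2, U=2, X=2, Z=1) weight 1/2430
  (W=1, Y=2, V=3, U=1, X=0, Z=0) weight 1/810
  (W=1, Y=2, V=3, U=4, X=0, Z=0) weight 1/810
  … 98 more
Group by U:
  weight(U=1) = 1/36
  weight(U=2) = 1/36
  weight(U=4) = 1/36
Total weight = 1/36 + 1/36 + 1/36 = 1/12
P(U=1 | obs) = 1/36 / 1/12 = 1/3
P(U=2 | obs) = 1/36 / 1/12 = 1/3
P(U=4 | obs) = 1/36 / 1/12 = 1/3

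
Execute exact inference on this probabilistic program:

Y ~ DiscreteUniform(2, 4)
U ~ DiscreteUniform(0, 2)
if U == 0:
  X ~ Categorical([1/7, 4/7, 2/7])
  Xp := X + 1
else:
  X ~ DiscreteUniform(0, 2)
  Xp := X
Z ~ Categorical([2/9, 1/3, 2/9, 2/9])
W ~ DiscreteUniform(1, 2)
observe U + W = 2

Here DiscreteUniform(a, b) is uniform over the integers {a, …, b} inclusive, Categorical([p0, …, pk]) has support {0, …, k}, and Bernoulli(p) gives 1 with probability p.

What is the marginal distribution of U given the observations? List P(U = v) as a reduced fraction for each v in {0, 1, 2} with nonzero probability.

P(U=0) = 1/2, P(U=1) = 1/2

Enumerate traces; 72 have nonzero weight after conditioning:
  (Y=2, U=0, X=0, Z=0, W=2) weight 1/567
  (Y=2, U=0, X=0, Z=1, W=2) weight 1/378
  (Y=2, U=0, X=0, Z=2, W=2) weight 1/567
  (Y=2, U=0, X=0, Z=3, W=2) weight 1/567
  (Y=2, U=0, X=1, Z=0, W=2) weight 4/567
  (Y=2, U=0, X=1, Z=1, W=2) weight 2/189
  (Y=2, U=0, X=1, Z=2, W=2) weight 4/567
  (Y=2, U=0, X=1, Z=3, W=2) weight 4/567
  (Y=2, U=1, X=0, Z=0, W=1) weight 1/243
  … 63 more
Group by U:
  weight(U=0) = 1/6
  weight(U=1) = 1/6
Total weight = 1/6 + 1/6 = 1/3
P(U=0 | obs) = 1/6 / 1/3 = 1/2
P(U=1 | obs) = 1/6 / 1/3 = 1/2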